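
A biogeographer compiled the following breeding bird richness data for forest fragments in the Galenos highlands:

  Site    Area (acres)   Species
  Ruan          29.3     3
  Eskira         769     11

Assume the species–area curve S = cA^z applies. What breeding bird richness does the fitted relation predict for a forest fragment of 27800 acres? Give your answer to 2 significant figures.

z = ln(11/3) / ln(769/29.3) = 1.2993 / 3.2675 = 0.3976
c = 3 / 29.3^0.3976 = 3 / 3.831 = 0.7831
S₃ = 0.7831 × 27800^0.3976 = 0.7831 × 58.5 ≈ 45.81

46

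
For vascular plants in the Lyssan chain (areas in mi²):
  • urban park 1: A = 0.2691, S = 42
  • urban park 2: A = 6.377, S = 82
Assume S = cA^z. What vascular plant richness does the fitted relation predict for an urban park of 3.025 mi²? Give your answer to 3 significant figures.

z = ln(82/42) / ln(6.377/0.2691) = 0.6690 / 3.1654 = 0.2114
c = 42 / 0.2691^0.2114 = 42 / 0.7577 = 55.43
S₃ = 55.43 × 3.025^0.2114 = 55.43 × 1.264 ≈ 70.04

70.0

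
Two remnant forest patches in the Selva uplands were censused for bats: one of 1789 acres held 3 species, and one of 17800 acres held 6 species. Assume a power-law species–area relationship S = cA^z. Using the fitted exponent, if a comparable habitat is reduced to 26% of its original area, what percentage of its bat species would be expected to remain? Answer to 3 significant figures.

z = ln(6/3) / ln(17800/1789) = 0.6931 / 2.2975 = 0.3017
S_new/S_old = (A_new/A_old)^z = 0.26^0.3017 = exp(0.3017 × -1.3471) = 0.666

66.6%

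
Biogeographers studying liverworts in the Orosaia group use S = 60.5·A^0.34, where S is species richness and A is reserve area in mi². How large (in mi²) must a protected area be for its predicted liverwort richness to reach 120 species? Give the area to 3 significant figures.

7.50 mi²

120 = 60.5 × A^0.34  ⇒  A^0.34 = 120/60.5 = 1.983
ln A = ln(1.983) / 0.34 = 0.6848 / 0.34 = 2.0143
A = e^2.0143 ≈ 7.495 mi²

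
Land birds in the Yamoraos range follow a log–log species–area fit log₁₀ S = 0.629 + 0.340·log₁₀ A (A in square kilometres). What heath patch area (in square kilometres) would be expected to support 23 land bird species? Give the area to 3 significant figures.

143 square kilometres

23 = 4.256 × A^0.34  ⇒  A^0.34 = 23/4.256 = 5.404
ln A = ln(5.404) / 0.34 = 1.6872 / 0.34 = 4.9623
A = e^4.9623 ≈ 142.9 square kilometres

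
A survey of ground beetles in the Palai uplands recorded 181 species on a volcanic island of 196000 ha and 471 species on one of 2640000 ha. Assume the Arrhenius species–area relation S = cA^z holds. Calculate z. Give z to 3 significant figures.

Taking logs: ln S = ln c + z ln A, so z = (ln S₂ − ln S₁)/(ln A₂ − ln A₁).
z = ln(471/181) / ln(2640000/196000) = ln(2.602) / ln(13.47) = 0.9564 / 2.6004 = 0.3678

0.368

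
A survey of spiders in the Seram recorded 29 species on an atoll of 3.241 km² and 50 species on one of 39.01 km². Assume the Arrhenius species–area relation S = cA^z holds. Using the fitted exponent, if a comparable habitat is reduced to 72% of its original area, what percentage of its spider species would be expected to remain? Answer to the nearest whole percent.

z = ln(50/29) / ln(39.01/3.241) = 0.5447 / 2.4879 = 0.2189
S_new/S_old = (A_new/A_old)^z = 0.72^0.2189 = exp(0.2189 × -0.3285) = 0.9306

93%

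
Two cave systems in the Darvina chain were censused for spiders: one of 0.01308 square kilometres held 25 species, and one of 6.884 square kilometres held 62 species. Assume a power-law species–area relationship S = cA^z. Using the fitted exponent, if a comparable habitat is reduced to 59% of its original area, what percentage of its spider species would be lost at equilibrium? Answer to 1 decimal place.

7.4%

z = ln(62/25) / ln(6.884/0.01308) = 0.9083 / 6.2659 = 0.1450
S_new/S_old = (A_new/A_old)^z = 0.59^0.1450 = exp(0.1450 × -0.5276) = 0.9264
Fraction lost = 1 − 0.9264 = 0.07363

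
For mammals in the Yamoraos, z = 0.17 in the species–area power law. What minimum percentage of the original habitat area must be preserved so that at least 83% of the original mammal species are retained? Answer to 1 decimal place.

33.4%

Need (A_new/A_old)^0.17 = 0.83, so A_new/A_old = 0.83^(1/0.17) = 0.83^5.882
ln(A_new/A_old) = ln 0.83 / 0.17 = -0.1863 / 0.17 = -1.0961
A_new/A_old = e^-1.0961 ≈ 0.3342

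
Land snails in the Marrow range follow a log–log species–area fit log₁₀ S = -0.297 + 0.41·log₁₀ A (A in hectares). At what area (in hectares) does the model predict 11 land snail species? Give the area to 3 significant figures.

11 = 0.5047 × A^0.41  ⇒  A^0.41 = 11/0.5047 = 21.8
ln A = ln(21.8) / 0.41 = 3.0818 / 0.41 = 7.5165
A = e^7.5165 ≈ 1838 hectares

1840 hectares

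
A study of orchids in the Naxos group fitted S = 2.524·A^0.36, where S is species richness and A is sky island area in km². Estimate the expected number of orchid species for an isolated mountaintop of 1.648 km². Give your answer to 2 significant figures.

S = 2.524 × 1.648^0.36
ln S = ln 2.524 + 0.36 × ln 1.648 = 0.9258 + 0.36 × 0.4996 = 1.1057
S = e^1.1057 ≈ 3.021

3.0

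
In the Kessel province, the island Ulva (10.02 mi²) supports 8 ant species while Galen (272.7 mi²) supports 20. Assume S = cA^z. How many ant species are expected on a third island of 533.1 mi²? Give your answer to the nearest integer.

z = ln(20/8) / ln(272.7/10.02) = 0.9163 / 3.3038 = 0.2773
c = 8 / 10.02^0.2773 = 8 / 1.895 = 4.222
S₃ = 4.222 × 533.1^0.2773 = 4.222 × 5.705 ≈ 24.09

24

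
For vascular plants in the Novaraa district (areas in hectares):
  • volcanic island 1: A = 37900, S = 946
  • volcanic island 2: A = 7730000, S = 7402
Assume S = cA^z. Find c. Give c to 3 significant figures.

z = ln(S₂/S₁) / ln(A₂/A₁) = ln(7402/946) / ln(7730000/37900) = 2.0573 / 5.3179 = 0.3869
c = S₁ / A₁^z = 946 / 37900^0.3869 = 946 / 59.06 = 16.02

16.0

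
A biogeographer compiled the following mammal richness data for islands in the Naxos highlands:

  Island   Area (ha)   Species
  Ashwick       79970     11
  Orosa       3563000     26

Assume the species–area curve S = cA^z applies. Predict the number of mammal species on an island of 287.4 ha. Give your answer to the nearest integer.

z = ln(26/11) / ln(3563000/79970) = 0.8602 / 3.7967 = 0.2266
c = 11 / 79970^0.2266 = 11 / 12.91 = 0.8522
S₃ = 0.8522 × 287.4^0.2266 = 0.8522 × 3.606 ≈ 3.073

3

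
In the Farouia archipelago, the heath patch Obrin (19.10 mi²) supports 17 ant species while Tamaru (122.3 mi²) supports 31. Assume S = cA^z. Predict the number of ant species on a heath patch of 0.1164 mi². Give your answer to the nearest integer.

z = ln(31/17) / ln(122.3/19.1) = 0.6008 / 1.8568 = 0.3236
c = 17 / 19.1^0.3236 = 17 / 2.597 = 6.546
S₃ = 6.546 × 0.1164^0.3236 = 6.546 × 0.4986 ≈ 3.264

3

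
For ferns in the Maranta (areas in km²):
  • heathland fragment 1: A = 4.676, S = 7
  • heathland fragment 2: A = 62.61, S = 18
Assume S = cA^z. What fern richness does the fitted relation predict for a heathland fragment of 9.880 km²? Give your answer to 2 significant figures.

9.2

z = ln(18/7) / ln(62.61/4.676) = 0.9445 / 2.5945 = 0.3640
c = 7 / 4.676^0.3640 = 7 / 1.753 = 3.993
S₃ = 3.993 × 9.88^0.3640 = 3.993 × 2.302 ≈ 9.191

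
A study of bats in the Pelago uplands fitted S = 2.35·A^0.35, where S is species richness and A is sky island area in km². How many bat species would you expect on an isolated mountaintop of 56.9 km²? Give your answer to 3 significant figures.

9.67

S = 2.35 × 56.9^0.35 = 2.35 × 4.114 ≈ 9.668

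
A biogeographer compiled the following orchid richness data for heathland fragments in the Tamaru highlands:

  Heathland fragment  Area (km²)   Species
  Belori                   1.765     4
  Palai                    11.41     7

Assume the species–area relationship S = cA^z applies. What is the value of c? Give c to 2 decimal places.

z = ln(S₂/S₁) / ln(A₂/A₁) = ln(7/4) / ln(11.41/1.765) = 0.5596 / 1.8663 = 0.2998
c = S₁ / A₁^z = 4 / 1.765^0.2998 = 4 / 1.186 = 3.373

3.37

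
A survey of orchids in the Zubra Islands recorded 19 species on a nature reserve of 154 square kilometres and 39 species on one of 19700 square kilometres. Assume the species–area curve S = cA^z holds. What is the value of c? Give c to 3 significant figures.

z = ln(S₂/S₁) / ln(A₂/A₁) = ln(39/19) / ln(19700/154) = 0.7191 / 4.8514 = 0.1482
c = S₁ / A₁^z = 19 / 154^0.1482 = 19 / 2.11 = 9.005

9.01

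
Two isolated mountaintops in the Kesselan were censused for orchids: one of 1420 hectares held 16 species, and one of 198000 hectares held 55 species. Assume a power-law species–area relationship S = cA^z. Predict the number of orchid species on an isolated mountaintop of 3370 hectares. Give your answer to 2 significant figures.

z = ln(55/16) / ln(198000/1420) = 1.2347 / 4.9376 = 0.2501
c = 16 / 1420^0.2501 = 16 / 6.142 = 2.605
S₃ = 2.605 × 3370^0.2501 = 2.605 × 7.623 ≈ 19.86

20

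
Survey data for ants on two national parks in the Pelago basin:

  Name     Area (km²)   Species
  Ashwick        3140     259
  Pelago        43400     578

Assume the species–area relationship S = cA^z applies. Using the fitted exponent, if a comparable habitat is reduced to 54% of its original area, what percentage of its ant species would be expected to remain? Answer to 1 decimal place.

z = ln(578/259) / ln(43400/3140) = 0.8027 / 2.6262 = 0.3057
S_new/S_old = (A_new/A_old)^z = 0.54^0.3057 = exp(0.3057 × -0.6162) = 0.8283

82.8%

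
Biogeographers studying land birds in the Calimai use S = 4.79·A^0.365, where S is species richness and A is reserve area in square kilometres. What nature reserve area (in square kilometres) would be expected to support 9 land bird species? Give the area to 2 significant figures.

9 = 4.79 × A^0.365  ⇒  A^0.365 = 9/4.79 = 1.879
ln A = ln(1.879) / 0.365 = 0.6307 / 0.365 = 1.7279
A = e^1.7279 ≈ 5.629 square kilometres

5.6 square kilometres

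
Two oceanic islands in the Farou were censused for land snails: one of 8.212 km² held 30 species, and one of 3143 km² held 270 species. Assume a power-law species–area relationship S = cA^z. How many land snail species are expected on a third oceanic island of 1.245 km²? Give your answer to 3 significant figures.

z = ln(270/30) / ln(3143/8.212) = 2.1972 / 5.9473 = 0.3694
c = 30 / 8.212^0.3694 = 30 / 2.177 = 13.78
S₃ = 13.78 × 1.245^0.3694 = 13.78 × 1.084 ≈ 14.94

14.9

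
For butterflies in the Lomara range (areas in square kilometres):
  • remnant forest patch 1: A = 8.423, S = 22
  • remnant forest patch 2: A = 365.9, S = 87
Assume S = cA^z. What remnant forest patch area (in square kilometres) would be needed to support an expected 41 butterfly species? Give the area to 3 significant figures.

z = ln(87/22) / ln(365.9/8.423) = 1.3749 / 3.7714 = 0.3646
c = 22 / 8.423^0.3646 = 22 / 2.175 = 10.12
A = (41/10.12)^(1/0.3646) ⇒ ln A = ln(4.053)/0.3646 = 3.8386
A = e^3.8386 ≈ 46.46 square kilometres

46.5 square kilometres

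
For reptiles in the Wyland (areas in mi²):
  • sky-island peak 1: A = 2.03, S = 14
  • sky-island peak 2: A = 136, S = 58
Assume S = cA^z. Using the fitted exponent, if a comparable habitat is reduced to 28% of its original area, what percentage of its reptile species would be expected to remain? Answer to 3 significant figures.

65.0%

z = ln(58/14) / ln(136/2.03) = 1.4214 / 4.2046 = 0.3381
S_new/S_old = (A_new/A_old)^z = 0.28^0.3381 = exp(0.3381 × -1.2730) = 0.6503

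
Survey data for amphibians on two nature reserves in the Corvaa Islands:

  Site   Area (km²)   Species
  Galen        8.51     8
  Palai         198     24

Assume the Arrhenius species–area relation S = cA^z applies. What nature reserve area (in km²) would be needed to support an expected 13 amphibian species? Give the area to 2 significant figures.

34 km²

z = ln(24/8) / ln(198/8.51) = 1.0986 / 3.1470 = 0.3491
c = 8 / 8.51^0.3491 = 8 / 2.112 = 3.788
A = (13/3.788)^(1/0.3491) ⇒ ln A = ln(3.432)/0.3491 = 3.5320
A = e^3.5320 ≈ 34.19 km²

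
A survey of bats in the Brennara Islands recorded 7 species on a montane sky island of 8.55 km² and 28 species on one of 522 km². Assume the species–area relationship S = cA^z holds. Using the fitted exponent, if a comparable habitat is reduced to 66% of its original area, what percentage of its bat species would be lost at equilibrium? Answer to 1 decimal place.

13.1%

z = ln(28/7) / ln(522/8.55) = 1.3863 / 4.1117 = 0.3372
S_new/S_old = (A_new/A_old)^z = 0.66^0.3372 = exp(0.3372 × -0.4155) = 0.8693
Fraction lost = 1 − 0.8693 = 0.1307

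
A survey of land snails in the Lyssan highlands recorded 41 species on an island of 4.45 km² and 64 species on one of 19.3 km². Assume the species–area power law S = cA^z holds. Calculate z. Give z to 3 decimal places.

Taking logs: ln S = ln c + z ln A, so z = (ln S₂ − ln S₁)/(ln A₂ − ln A₁).
z = ln(64/41) / ln(19.3/4.45) = ln(1.561) / ln(4.337) = 0.4453 / 1.4672 = 0.3035

0.304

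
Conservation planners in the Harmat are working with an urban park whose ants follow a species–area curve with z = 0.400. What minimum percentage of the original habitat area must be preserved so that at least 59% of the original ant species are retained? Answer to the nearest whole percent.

Need (A_new/A_old)^0.4 = 0.59, so A_new/A_old = 0.59^(1/0.4) = 0.59^2.5
ln(A_new/A_old) = ln 0.59 / 0.4 = -0.5276 / 0.4 = -1.3191
A_new/A_old = e^-1.3191 ≈ 0.2674

27%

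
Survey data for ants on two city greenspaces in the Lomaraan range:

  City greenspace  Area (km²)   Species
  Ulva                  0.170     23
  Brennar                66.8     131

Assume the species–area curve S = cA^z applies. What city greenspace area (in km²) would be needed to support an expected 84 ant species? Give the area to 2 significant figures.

15 km²

z = ln(131/23) / ln(66.8/0.17) = 1.7397 / 5.9737 = 0.2912
c = 23 / 0.17^0.2912 = 23 / 0.5969 = 38.53
A = (84/38.53)^(1/0.2912) ⇒ ln A = ln(2.18)/0.2912 = 2.6758
A = e^2.6758 ≈ 14.52 km²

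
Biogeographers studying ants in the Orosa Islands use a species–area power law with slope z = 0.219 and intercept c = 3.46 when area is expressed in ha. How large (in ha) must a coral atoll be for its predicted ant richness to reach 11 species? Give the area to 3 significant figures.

11 = 3.46 × A^0.219  ⇒  A^0.219 = 11/3.46 = 3.179
ln A = ln(3.179) / 0.219 = 1.1566 / 0.219 = 5.2814
A = e^5.2814 ≈ 196.6 ha

197 ha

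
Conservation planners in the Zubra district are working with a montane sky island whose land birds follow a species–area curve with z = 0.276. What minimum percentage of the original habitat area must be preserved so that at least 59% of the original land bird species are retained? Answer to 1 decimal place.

14.8%

Need (A_new/A_old)^0.276 = 0.59, so A_new/A_old = 0.59^(1/0.276) = 0.59^3.623
ln(A_new/A_old) = ln 0.59 / 0.276 = -0.5276 / 0.276 = -1.9117
A_new/A_old = e^-1.9117 ≈ 0.1478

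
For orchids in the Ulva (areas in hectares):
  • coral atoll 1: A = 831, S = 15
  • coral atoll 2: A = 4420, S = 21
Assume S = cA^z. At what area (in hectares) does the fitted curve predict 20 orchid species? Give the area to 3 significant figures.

3470 hectares

z = ln(21/15) / ln(4420/831) = 0.3365 / 1.6713 = 0.2013
c = 15 / 831^0.2013 = 15 / 3.871 = 3.875
A = (20/3.875)^(1/0.2013) ⇒ ln A = ln(5.161)/0.2013 = 8.1516
A = e^8.1516 ≈ 3469 hectares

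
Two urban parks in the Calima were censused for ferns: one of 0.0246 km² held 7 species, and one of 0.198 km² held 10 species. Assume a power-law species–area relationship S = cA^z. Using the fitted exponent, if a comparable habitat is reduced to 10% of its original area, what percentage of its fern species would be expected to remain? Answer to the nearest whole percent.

z = ln(10/7) / ln(0.198/0.0246) = 0.3567 / 2.0855 = 0.1710
S_new/S_old = (A_new/A_old)^z = 0.1^0.1710 = exp(0.1710 × -2.3026) = 0.6745

67%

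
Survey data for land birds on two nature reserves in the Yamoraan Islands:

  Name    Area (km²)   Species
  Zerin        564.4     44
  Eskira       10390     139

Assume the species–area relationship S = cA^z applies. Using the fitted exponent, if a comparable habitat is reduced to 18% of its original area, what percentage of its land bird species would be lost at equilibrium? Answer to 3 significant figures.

49.2%

z = ln(139/44) / ln(10390/564.4) = 1.1503 / 2.9128 = 0.3949
S_new/S_old = (A_new/A_old)^z = 0.18^0.3949 = exp(0.3949 × -1.7148) = 0.508
Fraction lost = 1 − 0.508 = 0.492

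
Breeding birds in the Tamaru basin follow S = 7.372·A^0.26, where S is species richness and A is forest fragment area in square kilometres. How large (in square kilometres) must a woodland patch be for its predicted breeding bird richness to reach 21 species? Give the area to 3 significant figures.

56.1 square kilometres

21 = 7.372 × A^0.26  ⇒  A^0.26 = 21/7.372 = 2.849
ln A = ln(2.849) / 0.26 = 1.0468 / 0.26 = 4.0263
A = e^4.0263 ≈ 56.05 square kilometres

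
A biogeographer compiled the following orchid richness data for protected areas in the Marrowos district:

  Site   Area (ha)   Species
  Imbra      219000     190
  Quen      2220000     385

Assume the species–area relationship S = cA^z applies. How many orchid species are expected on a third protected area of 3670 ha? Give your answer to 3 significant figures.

z = ln(385/190) / ln(2220000/219000) = 0.7062 / 2.3162 = 0.3049
c = 190 / 219000^0.3049 = 190 / 42.49 = 4.471
S₃ = 4.471 × 3670^0.3049 = 4.471 × 12.21 ≈ 54.61

54.6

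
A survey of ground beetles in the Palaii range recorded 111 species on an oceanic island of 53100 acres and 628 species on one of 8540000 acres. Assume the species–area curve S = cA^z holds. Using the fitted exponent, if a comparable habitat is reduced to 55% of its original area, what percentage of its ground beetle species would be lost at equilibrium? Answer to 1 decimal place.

z = ln(628/111) / ln(8540000/53100) = 1.7330 / 5.0803 = 0.3411
S_new/S_old = (A_new/A_old)^z = 0.55^0.3411 = exp(0.3411 × -0.5978) = 0.8155
Fraction lost = 1 − 0.8155 = 0.1845

18.4%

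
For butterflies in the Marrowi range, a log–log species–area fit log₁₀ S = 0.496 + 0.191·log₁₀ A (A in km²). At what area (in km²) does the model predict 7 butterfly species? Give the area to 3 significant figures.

67.3 km²

7 = 3.133 × A^0.191  ⇒  A^0.191 = 7/3.133 = 2.234
ln A = ln(2.234) / 0.191 = 0.8038 / 0.191 = 4.2085
A = e^4.2085 ≈ 67.26 km²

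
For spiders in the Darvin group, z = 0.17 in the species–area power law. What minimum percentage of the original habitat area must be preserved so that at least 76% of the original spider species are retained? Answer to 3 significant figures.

Need (A_new/A_old)^0.17 = 0.76, so A_new/A_old = 0.76^(1/0.17) = 0.76^5.882
ln(A_new/A_old) = ln 0.76 / 0.17 = -0.2744 / 0.17 = -1.6143
A_new/A_old = e^-1.6143 ≈ 0.199

19.9%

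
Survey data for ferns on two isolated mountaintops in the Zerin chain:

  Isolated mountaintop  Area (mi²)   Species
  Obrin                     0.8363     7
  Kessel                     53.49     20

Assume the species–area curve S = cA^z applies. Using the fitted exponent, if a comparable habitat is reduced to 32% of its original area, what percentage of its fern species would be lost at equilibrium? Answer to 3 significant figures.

z = ln(20/7) / ln(53.49/0.8363) = 1.0498 / 4.1583 = 0.2525
S_new/S_old = (A_new/A_old)^z = 0.32^0.2525 = exp(0.2525 × -1.1394) = 0.75
Fraction lost = 1 − 0.75 = 0.25

25.0%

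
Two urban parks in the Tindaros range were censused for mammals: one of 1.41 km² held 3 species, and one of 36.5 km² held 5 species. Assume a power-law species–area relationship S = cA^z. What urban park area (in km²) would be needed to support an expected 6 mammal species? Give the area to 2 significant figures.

120 km²

z = ln(5/3) / ln(36.5/1.41) = 0.5108 / 3.2537 = 0.1570
c = 3 / 1.41^0.1570 = 3 / 1.055 = 2.842
A = (6/2.842)^(1/0.1570) ⇒ ln A = ln(2.111)/0.1570 = 4.7586
A = e^4.7586 ≈ 116.6 km²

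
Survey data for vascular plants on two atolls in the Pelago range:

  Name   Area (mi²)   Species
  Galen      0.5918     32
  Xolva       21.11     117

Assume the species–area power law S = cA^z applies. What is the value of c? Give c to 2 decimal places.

z = ln(S₂/S₁) / ln(A₂/A₁) = ln(117/32) / ln(21.11/0.5918) = 1.2964 / 3.5743 = 0.3627
c = S₁ / A₁^z = 32 / 0.5918^0.3627 = 32 / 0.8267 = 38.71

38.71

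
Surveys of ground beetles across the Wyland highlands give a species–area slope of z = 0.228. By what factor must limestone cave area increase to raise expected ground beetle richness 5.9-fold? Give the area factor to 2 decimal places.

(A₂/A₁)^0.228 = 5.9, so A₂/A₁ = 5.9^(1/0.228) = 5.9^4.386
ln(A₂/A₁) = ln 5.9 / 0.228 = 1.7750 / 0.228 = 7.7849
A₂/A₁ = e^7.7849 ≈ 2404

2403.97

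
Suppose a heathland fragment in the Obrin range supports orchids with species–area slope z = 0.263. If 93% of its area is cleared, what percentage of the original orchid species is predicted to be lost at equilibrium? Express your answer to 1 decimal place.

S_new/S_old = (A_new/A_old)^z = 0.07^0.263
= exp(0.263 × ln 0.07) = exp(0.263 × -2.6593) = exp(-0.6994) ≈ 0.4969
Fraction lost = 1 − 0.4969 = 0.5031

50.3%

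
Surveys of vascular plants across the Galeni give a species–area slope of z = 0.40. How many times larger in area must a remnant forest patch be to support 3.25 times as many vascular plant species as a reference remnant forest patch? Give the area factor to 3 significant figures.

19.0

(A₂/A₁)^0.4 = 3.25, so A₂/A₁ = 3.25^(1/0.4) = 3.25^2.5
ln(A₂/A₁) = ln 3.25 / 0.4 = 1.1787 / 0.4 = 2.9466
A₂/A₁ = e^2.9466 ≈ 19.04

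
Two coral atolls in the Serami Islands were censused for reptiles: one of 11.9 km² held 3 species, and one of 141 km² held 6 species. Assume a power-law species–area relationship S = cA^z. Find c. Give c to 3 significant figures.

1.50

z = ln(S₂/S₁) / ln(A₂/A₁) = ln(6/3) / ln(141/11.9) = 0.6931 / 2.4722 = 0.2804
c = S₁ / A₁^z = 3 / 11.9^0.2804 = 3 / 2.002 = 1.498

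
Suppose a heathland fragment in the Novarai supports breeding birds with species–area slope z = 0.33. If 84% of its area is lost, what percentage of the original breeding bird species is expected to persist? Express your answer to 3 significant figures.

54.6%

S_new/S_old = (A_new/A_old)^z = 0.16^0.33
= exp(0.33 × ln 0.16) = exp(0.33 × -1.8326) = exp(-0.6048) ≈ 0.5462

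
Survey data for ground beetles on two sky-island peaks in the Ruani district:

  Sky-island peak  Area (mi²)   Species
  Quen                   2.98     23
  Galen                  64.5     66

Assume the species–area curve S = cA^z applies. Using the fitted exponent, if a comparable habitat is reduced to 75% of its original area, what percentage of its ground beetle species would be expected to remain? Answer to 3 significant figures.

90.6%

z = ln(66/23) / ln(64.5/2.98) = 1.0542 / 3.0747 = 0.3428
S_new/S_old = (A_new/A_old)^z = 0.75^0.3428 = exp(0.3428 × -0.2877) = 0.9061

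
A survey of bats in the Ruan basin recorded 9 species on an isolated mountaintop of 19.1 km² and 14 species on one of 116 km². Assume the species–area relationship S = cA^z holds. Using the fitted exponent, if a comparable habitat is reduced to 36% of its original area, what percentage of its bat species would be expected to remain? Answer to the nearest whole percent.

78%

z = ln(14/9) / ln(116/19.1) = 0.4418 / 1.8039 = 0.2449
S_new/S_old = (A_new/A_old)^z = 0.36^0.2449 = exp(0.2449 × -1.0217) = 0.7786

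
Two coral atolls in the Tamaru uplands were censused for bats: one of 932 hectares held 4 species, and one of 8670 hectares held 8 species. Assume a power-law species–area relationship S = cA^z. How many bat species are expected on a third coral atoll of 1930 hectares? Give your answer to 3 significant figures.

5.02

z = ln(8/4) / ln(8670/932) = 0.6931 / 2.2303 = 0.3108
c = 4 / 932^0.3108 = 4 / 8.373 = 0.4778
S₃ = 0.4778 × 1930^0.3108 = 0.4778 × 10.5 ≈ 5.015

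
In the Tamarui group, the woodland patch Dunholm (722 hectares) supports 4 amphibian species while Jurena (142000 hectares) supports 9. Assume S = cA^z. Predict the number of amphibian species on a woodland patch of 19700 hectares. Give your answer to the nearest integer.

z = ln(9/4) / ln(142000/722) = 0.8109 / 5.2816 = 0.1535
c = 4 / 722^0.1535 = 4 / 2.747 = 1.456
S₃ = 1.456 × 19700^0.1535 = 1.456 × 4.564 ≈ 6.646

7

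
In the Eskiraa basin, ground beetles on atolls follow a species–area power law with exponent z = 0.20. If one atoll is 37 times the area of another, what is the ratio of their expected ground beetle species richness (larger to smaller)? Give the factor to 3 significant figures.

2.06

S₂/S₁ = (A₂/A₁)^z = 37^0.2
ln(S₂/S₁) = 0.2 × ln 37 = 0.2 × 3.6109 = 0.7222
S₂/S₁ = e^0.7222 ≈ 2.059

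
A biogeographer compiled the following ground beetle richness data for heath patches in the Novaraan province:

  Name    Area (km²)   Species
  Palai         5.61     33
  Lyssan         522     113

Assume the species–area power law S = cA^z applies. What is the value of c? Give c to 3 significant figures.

z = ln(S₂/S₁) / ln(A₂/A₁) = ln(113/33) / ln(522/5.61) = 1.2309 / 4.5331 = 0.2715
c = S₁ / A₁^z = 33 / 5.61^0.2715 = 33 / 1.597 = 20.66

20.7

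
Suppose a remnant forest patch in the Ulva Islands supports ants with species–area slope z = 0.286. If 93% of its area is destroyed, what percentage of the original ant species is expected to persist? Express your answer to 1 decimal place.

S_new/S_old = (A_new/A_old)^z = 0.07^0.286
= exp(0.286 × ln 0.07) = exp(0.286 × -2.6593) = exp(-0.7605) ≈ 0.4674

46.7%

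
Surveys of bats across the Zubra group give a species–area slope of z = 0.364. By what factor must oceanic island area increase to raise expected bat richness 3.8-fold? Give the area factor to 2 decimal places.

(A₂/A₁)^0.364 = 3.8, so A₂/A₁ = 3.8^(1/0.364) = 3.8^2.747
ln(A₂/A₁) = ln 3.8 / 0.364 = 1.3350 / 0.364 = 3.6676
A₂/A₁ = e^3.6676 ≈ 39.16

39.16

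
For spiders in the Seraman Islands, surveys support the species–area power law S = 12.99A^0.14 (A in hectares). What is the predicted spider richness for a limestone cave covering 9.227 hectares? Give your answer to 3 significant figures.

S = 12.99 × 9.227^0.14
ln S = ln 12.99 + 0.14 × ln 9.227 = 2.5642 + 0.14 × 2.2221 = 2.8753
S = e^2.8753 ≈ 17.73

17.7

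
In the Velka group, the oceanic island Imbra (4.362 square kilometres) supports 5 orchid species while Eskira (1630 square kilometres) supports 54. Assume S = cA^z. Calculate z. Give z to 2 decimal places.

0.40

Taking logs: ln S = ln c + z ln A, so z = (ln S₂ − ln S₁)/(ln A₂ − ln A₁).
z = ln(54/5) / ln(1630/4.362) = ln(10.8) / ln(373.7) = 2.3795 / 5.9234 = 0.4017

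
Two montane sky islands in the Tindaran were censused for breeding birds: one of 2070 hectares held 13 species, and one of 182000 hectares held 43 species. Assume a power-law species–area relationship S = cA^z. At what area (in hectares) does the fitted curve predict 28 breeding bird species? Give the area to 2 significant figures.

z = ln(43/13) / ln(182000/2070) = 1.1963 / 4.4765 = 0.2672
c = 13 / 2070^0.2672 = 13 / 7.694 = 1.69
A = (28/1.69)^(1/0.2672) ⇒ ln A = ln(16.57)/0.2672 = 10.5064
A = e^10.5064 ≈ 36550 hectares

37000 hectares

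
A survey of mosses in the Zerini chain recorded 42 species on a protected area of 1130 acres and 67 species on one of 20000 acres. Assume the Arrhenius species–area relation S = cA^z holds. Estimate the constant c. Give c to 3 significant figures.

13.4

z = ln(S₂/S₁) / ln(A₂/A₁) = ln(67/42) / ln(20000/1130) = 0.4670 / 2.8735 = 0.1625
c = S₁ / A₁^z = 42 / 1130^0.1625 = 42 / 3.135 = 13.4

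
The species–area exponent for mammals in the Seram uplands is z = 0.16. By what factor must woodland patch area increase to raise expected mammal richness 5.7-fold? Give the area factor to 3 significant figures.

53000

(A₂/A₁)^0.16 = 5.7, so A₂/A₁ = 5.7^(1/0.16) = 5.7^6.25
ln(A₂/A₁) = ln 5.7 / 0.16 = 1.7405 / 0.16 = 10.8779
A₂/A₁ = e^10.8779 ≈ 52993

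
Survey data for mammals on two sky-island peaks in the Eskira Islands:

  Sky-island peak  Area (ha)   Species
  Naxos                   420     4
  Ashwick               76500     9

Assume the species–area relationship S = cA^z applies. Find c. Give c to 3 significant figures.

z = ln(S₂/S₁) / ln(A₂/A₁) = ln(9/4) / ln(76500/420) = 0.8109 / 5.2048 = 0.1558
c = S₁ / A₁^z = 4 / 420^0.1558 = 4 / 2.563 = 1.561

1.56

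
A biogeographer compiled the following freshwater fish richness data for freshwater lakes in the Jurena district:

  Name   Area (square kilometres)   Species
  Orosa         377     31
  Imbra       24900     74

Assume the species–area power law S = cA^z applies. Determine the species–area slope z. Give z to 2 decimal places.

0.21

Taking logs: ln S = ln c + z ln A, so z = (ln S₂ − ln S₁)/(ln A₂ − ln A₁).
z = ln(74/31) / ln(24900/377) = ln(2.387) / ln(66.05) = 0.8701 / 4.1904 = 0.2076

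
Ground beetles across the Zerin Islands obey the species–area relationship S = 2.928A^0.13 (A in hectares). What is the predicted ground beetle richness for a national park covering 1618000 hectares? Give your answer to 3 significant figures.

18.8

S = 2.928 × 1618000^0.13
ln S = ln 2.928 + 0.13 × ln 1618000 = 1.0743 + 0.13 × 14.2967 = 2.9329
S = e^2.9329 ≈ 18.78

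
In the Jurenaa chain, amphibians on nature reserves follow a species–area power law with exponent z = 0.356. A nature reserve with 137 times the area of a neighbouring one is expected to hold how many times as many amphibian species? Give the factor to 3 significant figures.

5.76

S₂/S₁ = (A₂/A₁)^z = 137^0.356
ln(S₂/S₁) = 0.356 × ln 137 = 0.356 × 4.9200 = 1.7515
S₂/S₁ = e^1.7515 ≈ 5.763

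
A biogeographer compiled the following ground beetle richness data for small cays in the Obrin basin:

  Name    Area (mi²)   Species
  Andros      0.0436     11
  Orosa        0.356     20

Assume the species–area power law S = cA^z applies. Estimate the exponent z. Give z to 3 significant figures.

Taking logs: ln S = ln c + z ln A, so z = (ln S₂ − ln S₁)/(ln A₂ − ln A₁).
z = ln(20/11) / ln(0.356/0.0436) = ln(1.818) / ln(8.165) = 0.5978 / 2.0999 = 0.2847

0.285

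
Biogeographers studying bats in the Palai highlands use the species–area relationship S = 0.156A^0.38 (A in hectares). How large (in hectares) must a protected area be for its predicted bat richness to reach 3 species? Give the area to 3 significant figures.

3 = 0.156 × A^0.38  ⇒  A^0.38 = 3/0.156 = 19.23
ln A = ln(19.23) / 0.38 = 2.9565 / 0.38 = 7.7803
A = e^7.7803 ≈ 2393 hectares

2390 hectares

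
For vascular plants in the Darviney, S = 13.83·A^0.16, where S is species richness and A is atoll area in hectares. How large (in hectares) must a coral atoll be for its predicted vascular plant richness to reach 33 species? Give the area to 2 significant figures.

33 = 13.83 × A^0.16  ⇒  A^0.16 = 33/13.83 = 2.386
ln A = ln(2.386) / 0.16 = 0.8697 / 0.16 = 5.4354
A = e^5.4354 ≈ 229.4 hectares

230 hectares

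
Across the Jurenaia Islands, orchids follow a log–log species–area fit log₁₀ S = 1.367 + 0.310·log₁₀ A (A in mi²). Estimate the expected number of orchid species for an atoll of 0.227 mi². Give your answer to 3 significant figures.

14.7

S = 23.28 × 0.227^0.31
ln S = ln 23.28 + 0.31 × ln 0.227 = 3.1476 + 0.31 × -1.4828 = 2.6880
S = e^2.6880 ≈ 14.7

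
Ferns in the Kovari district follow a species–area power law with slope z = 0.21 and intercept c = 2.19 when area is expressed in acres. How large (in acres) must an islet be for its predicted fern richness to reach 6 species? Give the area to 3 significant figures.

6 = 2.19 × A^0.21  ⇒  A^0.21 = 6/2.19 = 2.74
ln A = ln(2.74) / 0.21 = 1.0079 / 0.21 = 4.7993
A = e^4.7993 ≈ 121.4 acres

121 acres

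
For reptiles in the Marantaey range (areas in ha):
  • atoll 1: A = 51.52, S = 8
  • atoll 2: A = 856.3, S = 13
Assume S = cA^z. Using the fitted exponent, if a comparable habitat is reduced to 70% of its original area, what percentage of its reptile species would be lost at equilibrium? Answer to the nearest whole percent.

6%

z = ln(13/8) / ln(856.3/51.52) = 0.4855 / 2.8107 = 0.1727
S_new/S_old = (A_new/A_old)^z = 0.7^0.1727 = exp(0.1727 × -0.3567) = 0.9402
Fraction lost = 1 − 0.9402 = 0.05975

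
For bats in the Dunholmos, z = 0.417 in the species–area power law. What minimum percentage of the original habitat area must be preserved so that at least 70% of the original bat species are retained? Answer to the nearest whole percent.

Need (A_new/A_old)^0.417 = 0.7, so A_new/A_old = 0.7^(1/0.417) = 0.7^2.398
ln(A_new/A_old) = ln 0.7 / 0.417 = -0.3567 / 0.417 = -0.8553
A_new/A_old = e^-0.8553 ≈ 0.4251

43%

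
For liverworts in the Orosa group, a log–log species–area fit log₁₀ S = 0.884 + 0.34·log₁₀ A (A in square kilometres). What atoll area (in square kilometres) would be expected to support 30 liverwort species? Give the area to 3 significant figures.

30 = 7.656 × A^0.34  ⇒  A^0.34 = 30/7.656 = 3.919
ln A = ln(3.919) / 0.34 = 1.3657 / 0.34 = 4.0168
A = e^4.0168 ≈ 55.52 square kilometres

55.5 square kilometres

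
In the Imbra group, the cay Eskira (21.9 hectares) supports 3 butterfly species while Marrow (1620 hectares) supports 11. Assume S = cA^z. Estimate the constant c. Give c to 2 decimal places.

z = ln(S₂/S₁) / ln(A₂/A₁) = ln(11/3) / ln(1620/21.9) = 1.2993 / 4.3037 = 0.3019
c = S₁ / A₁^z = 3 / 21.9^0.3019 = 3 / 2.539 = 1.182

1.18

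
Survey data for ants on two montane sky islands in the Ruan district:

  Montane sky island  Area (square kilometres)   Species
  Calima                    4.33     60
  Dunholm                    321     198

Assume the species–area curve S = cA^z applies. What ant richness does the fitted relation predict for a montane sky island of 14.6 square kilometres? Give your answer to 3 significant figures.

84.0

z = ln(198/60) / ln(321/4.33) = 1.1939 / 4.3059 = 0.2773
c = 60 / 4.33^0.2773 = 60 / 1.501 = 39.96
S₃ = 39.96 × 14.6^0.2773 = 39.96 × 2.103 ≈ 84.05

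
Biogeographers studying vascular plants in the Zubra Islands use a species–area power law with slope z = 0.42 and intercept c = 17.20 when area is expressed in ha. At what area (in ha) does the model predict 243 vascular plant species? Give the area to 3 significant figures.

243 = 17.2 × A^0.42  ⇒  A^0.42 = 243/17.2 = 14.13
ln A = ln(14.13) / 0.42 = 2.6482 / 0.42 = 6.3051
A = e^6.3051 ≈ 547.4 ha

547 ha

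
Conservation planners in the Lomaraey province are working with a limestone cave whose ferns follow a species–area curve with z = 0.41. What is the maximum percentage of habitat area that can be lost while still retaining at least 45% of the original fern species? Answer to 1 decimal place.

Need (A_new/A_old)^0.41 = 0.45, so A_new/A_old = 0.45^(1/0.41) = 0.45^2.439
ln(A_new/A_old) = ln 0.45 / 0.41 = -0.7985 / 0.41 = -1.9476
A_new/A_old = e^-1.9476 ≈ 0.1426
Fraction that can be lost = 1 − 0.1426 = 0.8574

85.7%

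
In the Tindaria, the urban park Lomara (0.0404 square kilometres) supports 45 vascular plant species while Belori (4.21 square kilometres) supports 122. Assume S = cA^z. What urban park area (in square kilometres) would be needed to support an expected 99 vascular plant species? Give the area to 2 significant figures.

z = ln(122/45) / ln(4.21/0.0404) = 0.9974 / 4.6464 = 0.2147
c = 45 / 0.0404^0.2147 = 45 / 0.5022 = 89.61
A = (99/89.61)^(1/0.2147) ⇒ ln A = ln(1.105)/0.2147 = 0.4643
A = e^0.4643 ≈ 1.591 square kilometres

1.6 square kilometres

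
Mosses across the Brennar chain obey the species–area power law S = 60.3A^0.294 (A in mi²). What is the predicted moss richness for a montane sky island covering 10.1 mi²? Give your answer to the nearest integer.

119 species

S = 60.3 × 10.1^0.294
ln S = ln 60.3 + 0.294 × ln 10.1 = 4.0993 + 0.294 × 2.3125 = 4.7792
S = e^4.7792 ≈ 119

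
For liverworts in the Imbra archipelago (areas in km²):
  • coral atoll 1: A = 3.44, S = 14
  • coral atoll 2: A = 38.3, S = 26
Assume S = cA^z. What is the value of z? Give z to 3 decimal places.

0.257

Taking logs: ln S = ln c + z ln A, so z = (ln S₂ − ln S₁)/(ln A₂ − ln A₁).
z = ln(26/14) / ln(38.3/3.44) = ln(1.857) / ln(11.13) = 0.6190 / 2.4100 = 0.2569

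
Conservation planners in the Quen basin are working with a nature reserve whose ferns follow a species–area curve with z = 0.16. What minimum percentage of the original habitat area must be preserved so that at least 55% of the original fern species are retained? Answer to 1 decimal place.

Need (A_new/A_old)^0.16 = 0.55, so A_new/A_old = 0.55^(1/0.16) = 0.55^6.25
ln(A_new/A_old) = ln 0.55 / 0.16 = -0.5978 / 0.16 = -3.7365
A_new/A_old = e^-3.7365 ≈ 0.02384

2.4%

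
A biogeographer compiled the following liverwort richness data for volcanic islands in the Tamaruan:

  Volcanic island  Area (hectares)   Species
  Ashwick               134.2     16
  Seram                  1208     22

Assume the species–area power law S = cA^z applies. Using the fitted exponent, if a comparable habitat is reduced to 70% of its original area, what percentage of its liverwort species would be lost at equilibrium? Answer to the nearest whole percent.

z = ln(22/16) / ln(1208/134.2) = 0.3185 / 2.1974 = 0.1449
S_new/S_old = (A_new/A_old)^z = 0.7^0.1449 = exp(0.1449 × -0.3567) = 0.9496
Fraction lost = 1 − 0.9496 = 0.05038

5%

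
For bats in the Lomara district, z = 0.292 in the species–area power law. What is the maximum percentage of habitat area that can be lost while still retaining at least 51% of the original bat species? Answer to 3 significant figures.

90.0%

Need (A_new/A_old)^0.292 = 0.51, so A_new/A_old = 0.51^(1/0.292) = 0.51^3.425
ln(A_new/A_old) = ln 0.51 / 0.292 = -0.6733 / 0.292 = -2.3060
A_new/A_old = e^-2.3060 ≈ 0.09966
Fraction that can be lost = 1 − 0.09966 = 0.9003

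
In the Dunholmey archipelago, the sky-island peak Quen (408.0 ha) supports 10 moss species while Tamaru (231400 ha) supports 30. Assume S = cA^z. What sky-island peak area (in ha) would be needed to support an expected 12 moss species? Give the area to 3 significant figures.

z = ln(30/10) / ln(231400/408) = 1.0986 / 6.3406 = 0.1733
c = 10 / 408^0.1733 = 10 / 2.834 = 3.529
A = (12/3.529)^(1/0.1733) ⇒ ln A = ln(3.4)/0.1733 = 7.0635
A = e^7.0635 ≈ 1169 ha

1170 ha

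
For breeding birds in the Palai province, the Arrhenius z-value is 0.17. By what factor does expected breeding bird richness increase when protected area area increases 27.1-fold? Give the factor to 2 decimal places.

1.75

S₂/S₁ = (A₂/A₁)^z = 27.1^0.17
ln(S₂/S₁) = 0.17 × ln 27.1 = 0.17 × 3.2995 = 0.5609
S₂/S₁ = e^0.5609 ≈ 1.752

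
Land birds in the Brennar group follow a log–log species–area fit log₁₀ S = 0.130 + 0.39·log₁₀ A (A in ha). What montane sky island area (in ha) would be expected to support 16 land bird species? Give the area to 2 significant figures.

570 ha

16 = 1.349 × A^0.39  ⇒  A^0.39 = 16/1.349 = 11.86
ln A = ln(11.86) / 0.39 = 2.4733 / 0.39 = 6.3417
A = e^6.3417 ≈ 567.7 ha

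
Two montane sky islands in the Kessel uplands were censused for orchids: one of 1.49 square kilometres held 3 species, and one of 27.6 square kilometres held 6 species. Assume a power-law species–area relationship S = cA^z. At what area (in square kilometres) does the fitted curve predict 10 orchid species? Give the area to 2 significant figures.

z = ln(6/3) / ln(27.6/1.49) = 0.6931 / 2.9190 = 0.2375
c = 3 / 1.49^0.2375 = 3 / 1.099 = 2.729
A = (10/2.729)^(1/0.2375) ⇒ ln A = ln(3.664)/0.2375 = 5.4690
A = e^5.4690 ≈ 237.2 square kilometres

240 square kilometres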